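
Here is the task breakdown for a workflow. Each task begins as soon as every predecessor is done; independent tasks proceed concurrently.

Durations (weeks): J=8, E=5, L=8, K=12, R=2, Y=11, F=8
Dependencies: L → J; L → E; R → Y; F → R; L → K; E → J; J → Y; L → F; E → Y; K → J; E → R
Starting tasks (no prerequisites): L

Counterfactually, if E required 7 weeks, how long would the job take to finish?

Actual critical path: L→K→J→Y = 8+12+8+11 = 39 ⇒ 39 weeks.
E is off the critical path — its longest chain is 32 weeks, giving 7 of slack.
No other chain overtakes it, so the finish is 39 weeks.

39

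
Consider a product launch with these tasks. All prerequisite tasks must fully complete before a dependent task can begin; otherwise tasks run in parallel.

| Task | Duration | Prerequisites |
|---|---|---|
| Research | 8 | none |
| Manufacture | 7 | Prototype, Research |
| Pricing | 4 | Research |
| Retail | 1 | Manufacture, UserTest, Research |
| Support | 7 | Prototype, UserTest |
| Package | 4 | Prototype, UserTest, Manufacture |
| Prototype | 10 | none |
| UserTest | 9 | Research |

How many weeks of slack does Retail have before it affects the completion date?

The longest chain is Research→UserTest→Support = 8+9+7 = 24; overall finish 24 weeks.
Longest path through Retail: 18 weeks (earliest finish 18, latest finish 24).
So Retail can slip 24 − 18 = 6 weeks.

6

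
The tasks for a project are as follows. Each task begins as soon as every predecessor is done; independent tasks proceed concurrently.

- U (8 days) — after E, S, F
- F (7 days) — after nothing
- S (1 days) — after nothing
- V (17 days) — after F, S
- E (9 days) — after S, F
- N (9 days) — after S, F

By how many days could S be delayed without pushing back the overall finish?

The longest chain is F→E→U = 7+9+8 = 24; overall finish 24 days.
Longest path through S: 18 days (earliest finish 1, latest finish 7).
So S can slip 7 − 1 = 6 days.

6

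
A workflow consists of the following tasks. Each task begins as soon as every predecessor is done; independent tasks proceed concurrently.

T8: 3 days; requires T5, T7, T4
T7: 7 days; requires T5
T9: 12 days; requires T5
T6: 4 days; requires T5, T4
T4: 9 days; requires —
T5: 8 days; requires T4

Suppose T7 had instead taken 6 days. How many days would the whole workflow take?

The binding path is T4→T5→T9 = 9+8+12 = 29; finish at 29 days.
The longest path through T7 is only 27 days, so T7 has float 2.
That remains the longest chain; total 29 days.

29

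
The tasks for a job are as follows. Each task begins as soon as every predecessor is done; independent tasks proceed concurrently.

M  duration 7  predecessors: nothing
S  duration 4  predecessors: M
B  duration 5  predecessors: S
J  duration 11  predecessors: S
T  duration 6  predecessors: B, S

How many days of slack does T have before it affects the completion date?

0

Critical path: M→S→B→T = 7+4+5+6 = 22, so the finish is 22 days.
The longest chain containing T totals 22 days.
So T can slip 22 − 22 = 0 days.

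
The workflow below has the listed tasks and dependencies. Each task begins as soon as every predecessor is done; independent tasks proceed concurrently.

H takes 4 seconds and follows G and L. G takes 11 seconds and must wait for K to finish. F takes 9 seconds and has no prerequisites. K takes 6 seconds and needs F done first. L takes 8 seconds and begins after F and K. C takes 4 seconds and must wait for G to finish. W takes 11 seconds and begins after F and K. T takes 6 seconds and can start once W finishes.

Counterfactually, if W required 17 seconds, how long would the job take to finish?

The binding path is F→K→W→T = 9+6+11+6 = 32; finish at 32 seconds.
Since W is critical, the +6 change carries straight to that chain (now 38 seconds).
No other chain overtakes it, so the finish is 38 seconds.

38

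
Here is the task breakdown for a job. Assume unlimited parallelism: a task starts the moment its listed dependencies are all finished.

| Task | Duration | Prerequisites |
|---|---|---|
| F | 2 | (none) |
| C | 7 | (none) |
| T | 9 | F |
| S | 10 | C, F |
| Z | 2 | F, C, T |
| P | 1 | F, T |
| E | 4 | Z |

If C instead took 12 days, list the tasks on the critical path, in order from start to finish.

As given, the longest chain is C→S = 7+10 = 17, so the finish is 17 days.
Since C is critical, the +5 change carries straight to that chain (now 22 days).
That remains the longest chain; total 22 days.

C, S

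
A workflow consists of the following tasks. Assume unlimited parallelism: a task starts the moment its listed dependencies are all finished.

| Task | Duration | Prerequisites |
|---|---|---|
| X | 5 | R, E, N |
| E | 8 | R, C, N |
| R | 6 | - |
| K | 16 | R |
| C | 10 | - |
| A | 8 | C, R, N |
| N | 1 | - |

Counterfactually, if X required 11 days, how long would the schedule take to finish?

29

As given, the longest chain is C→E→X = 10+8+5 = 23, so the finish is 23 days.
X lies on that path, so at 11 days the path becomes 29 days.
That remains the longest chain; total 29 days.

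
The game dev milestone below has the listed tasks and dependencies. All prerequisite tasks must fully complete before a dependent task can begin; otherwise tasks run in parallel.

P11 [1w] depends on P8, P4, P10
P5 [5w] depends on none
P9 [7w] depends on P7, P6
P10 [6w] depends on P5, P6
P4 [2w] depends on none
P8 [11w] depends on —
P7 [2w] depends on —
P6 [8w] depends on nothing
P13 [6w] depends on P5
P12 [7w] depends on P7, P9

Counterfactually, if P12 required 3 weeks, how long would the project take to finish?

18

The binding path is P6→P9→P12 = 8+7+7 = 22; finish at 22 weeks.
Since P12 is critical, the -4 change carries straight to that chain (now 18 weeks).
The critical path is still P6→P9→P12; finish is now 18 weeks.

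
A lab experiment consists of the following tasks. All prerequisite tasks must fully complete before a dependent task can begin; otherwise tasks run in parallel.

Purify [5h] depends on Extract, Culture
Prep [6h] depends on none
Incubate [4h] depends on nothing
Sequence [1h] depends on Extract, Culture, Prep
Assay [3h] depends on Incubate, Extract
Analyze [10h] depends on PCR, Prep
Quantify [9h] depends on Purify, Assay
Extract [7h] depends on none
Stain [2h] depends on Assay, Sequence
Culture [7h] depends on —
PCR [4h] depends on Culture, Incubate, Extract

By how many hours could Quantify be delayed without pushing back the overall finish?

0

The longest chain is Culture→PCR→Analyze = 7+4+10 = 21; overall finish 21 hours.
Quantify finishes as early as 21 and must finish by 21.
Float = 21 − 21 = 0.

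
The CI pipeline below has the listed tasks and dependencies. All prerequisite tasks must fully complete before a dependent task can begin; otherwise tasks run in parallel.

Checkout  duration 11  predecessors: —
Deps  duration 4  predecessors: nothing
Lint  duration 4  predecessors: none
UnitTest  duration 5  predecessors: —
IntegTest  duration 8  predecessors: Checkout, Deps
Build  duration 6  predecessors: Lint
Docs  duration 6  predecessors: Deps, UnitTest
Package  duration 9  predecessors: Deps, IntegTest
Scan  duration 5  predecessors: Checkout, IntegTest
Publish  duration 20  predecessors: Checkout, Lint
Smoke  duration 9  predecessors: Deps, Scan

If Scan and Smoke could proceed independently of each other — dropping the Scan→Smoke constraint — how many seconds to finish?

Original critical path: Checkout→IntegTest→Scan→Smoke = 11+8+5+9 = 33 ⇒ 33 seconds.
Without Scan→Smoke, Smoke's earliest start moves from 24 to 4.
After: Checkout→Publish = 11+20 = 31 → 31 seconds.

31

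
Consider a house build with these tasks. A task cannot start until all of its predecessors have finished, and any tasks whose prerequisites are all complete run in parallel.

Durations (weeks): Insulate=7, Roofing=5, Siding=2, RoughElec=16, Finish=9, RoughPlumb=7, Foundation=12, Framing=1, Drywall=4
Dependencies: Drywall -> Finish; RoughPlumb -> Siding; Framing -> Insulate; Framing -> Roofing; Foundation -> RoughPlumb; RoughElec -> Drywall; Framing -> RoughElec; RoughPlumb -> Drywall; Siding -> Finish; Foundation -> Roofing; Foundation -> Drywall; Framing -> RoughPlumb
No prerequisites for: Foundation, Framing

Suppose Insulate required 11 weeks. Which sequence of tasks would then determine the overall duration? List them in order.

Foundation, RoughPlumb, Drywall, Finish

Actual critical path: Foundation→RoughPlumb→Drywall→Finish = 12+7+4+9 = 32 ⇒ 32 weeks.
Insulate is off the critical path — its longest chain is 8 weeks, giving 24 of slack.
The critical path is still Foundation→RoughPlumb→Drywall→Finish; finish is now 32 weeks.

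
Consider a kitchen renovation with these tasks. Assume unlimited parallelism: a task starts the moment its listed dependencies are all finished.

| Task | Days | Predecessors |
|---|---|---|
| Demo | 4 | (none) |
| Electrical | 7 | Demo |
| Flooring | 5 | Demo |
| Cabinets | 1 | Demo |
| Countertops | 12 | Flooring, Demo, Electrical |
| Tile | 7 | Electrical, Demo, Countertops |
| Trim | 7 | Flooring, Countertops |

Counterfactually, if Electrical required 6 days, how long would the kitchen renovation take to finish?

Critical path before the change: Demo→Electrical→Countertops→Tile = 4+7+12+7 = 30 giving 30 days.
Electrical lies on that path, so at 6 days the path becomes 29 days.
That remains the longest chain; total 29 days.

29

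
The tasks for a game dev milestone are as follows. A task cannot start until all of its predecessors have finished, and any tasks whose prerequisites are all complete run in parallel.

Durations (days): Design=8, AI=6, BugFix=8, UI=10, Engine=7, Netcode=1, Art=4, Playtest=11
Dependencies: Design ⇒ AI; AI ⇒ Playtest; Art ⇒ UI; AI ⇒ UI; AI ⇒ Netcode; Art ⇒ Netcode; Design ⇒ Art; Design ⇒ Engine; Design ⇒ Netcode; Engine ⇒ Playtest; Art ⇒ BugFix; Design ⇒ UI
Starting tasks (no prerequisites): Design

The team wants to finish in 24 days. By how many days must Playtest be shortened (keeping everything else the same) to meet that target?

Current finish: 26 days; target: 24.
Playtest is on every critical path, so each day cut from Playtest cuts the finish by one (this holds down to a finish of 24).
Need 26 − 24 = 2 days off Playtest → Playtest becomes 9 days, finish becomes 24.

2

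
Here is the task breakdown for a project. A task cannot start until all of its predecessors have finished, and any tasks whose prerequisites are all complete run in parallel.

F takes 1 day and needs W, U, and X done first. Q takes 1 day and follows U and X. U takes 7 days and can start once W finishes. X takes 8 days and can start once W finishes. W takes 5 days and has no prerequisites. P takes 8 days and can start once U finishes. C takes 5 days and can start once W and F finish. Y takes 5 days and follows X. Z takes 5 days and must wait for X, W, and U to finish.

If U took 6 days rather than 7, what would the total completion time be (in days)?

19

The binding path is W→U→P = 5+7+8 = 20; finish at 20 days.
Since U is critical, the -1 change carries straight to that chain (now 19 days).
That remains the longest chain; total 19 days.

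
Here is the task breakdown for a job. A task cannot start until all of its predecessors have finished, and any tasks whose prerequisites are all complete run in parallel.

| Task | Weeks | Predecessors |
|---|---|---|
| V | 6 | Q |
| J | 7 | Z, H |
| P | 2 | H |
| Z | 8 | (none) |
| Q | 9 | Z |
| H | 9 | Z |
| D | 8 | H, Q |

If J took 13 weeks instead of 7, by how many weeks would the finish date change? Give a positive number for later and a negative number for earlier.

Critical path before the change: Z→Q→D = 8+9+8 = 25 giving 25 weeks.
J is off the critical path — its longest chain is 24 weeks, giving 1 of slack.
Now Z→H→J = 8+9+13 = 30 is longest, so the finish becomes 30 weeks.
Change in finish: 30 − 25 = +5 weeks.

5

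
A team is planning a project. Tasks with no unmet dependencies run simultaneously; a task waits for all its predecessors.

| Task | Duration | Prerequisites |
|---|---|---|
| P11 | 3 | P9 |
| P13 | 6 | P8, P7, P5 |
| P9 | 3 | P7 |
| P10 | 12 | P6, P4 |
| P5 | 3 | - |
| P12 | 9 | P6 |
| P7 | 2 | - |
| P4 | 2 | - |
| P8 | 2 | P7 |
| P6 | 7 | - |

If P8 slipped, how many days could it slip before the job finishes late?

The longest chain is P6→P10 = 7+12 = 19; overall finish 19 days.
P8 finishes as early as 4 and must finish by 13.
Slack of P8 = 11 − 2 = 9 days.

9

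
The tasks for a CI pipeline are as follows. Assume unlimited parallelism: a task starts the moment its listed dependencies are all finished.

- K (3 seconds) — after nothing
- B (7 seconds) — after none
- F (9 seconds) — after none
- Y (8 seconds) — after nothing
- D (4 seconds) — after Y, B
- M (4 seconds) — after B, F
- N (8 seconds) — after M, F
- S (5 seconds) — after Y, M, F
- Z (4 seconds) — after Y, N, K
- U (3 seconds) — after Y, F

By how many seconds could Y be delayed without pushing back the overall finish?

12

F→M→N→Z = 9+4+8+4 = 25 sets the makespan at 25 seconds.
Y finishes as early as 8 and must finish by 20.
Float = 25 − 13 = 12.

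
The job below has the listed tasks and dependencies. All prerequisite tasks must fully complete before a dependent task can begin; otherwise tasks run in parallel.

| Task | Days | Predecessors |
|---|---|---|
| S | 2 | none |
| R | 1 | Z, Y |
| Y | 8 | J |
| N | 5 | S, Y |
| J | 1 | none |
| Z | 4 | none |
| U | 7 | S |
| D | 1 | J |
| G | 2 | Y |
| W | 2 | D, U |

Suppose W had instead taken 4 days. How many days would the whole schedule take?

14

As given, the longest chain is J→Y→N = 1+8+5 = 14, so the finish is 14 days.
The longest path through W is only 11 days, so W has float 3.
The critical path is still J→Y→N; finish is now 14 days.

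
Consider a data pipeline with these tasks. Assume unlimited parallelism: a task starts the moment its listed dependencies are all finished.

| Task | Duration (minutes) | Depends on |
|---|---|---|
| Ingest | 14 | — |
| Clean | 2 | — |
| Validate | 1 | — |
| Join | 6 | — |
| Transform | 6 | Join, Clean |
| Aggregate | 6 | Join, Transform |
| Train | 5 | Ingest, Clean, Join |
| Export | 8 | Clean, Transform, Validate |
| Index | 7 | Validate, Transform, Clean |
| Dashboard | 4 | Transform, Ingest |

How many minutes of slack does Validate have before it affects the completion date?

11

Join→Transform→Export = 6+6+8 = 20 sets the makespan at 20 minutes.
Validate finishes as early as 1 and must finish by 12.
Slack of Validate = 11 − 0 = 11 minutes.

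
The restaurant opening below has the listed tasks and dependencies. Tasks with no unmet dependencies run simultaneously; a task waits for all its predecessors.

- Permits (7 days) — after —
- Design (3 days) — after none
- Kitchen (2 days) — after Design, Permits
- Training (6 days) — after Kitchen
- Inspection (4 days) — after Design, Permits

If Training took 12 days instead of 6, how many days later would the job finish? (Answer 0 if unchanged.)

Actual critical path: Permits→Kitchen→Training = 7+2+6 = 15 ⇒ 15 days.
Since Training is critical, the +6 change carries straight to that chain (now 21 days).
That remains the longest chain; total 21 days.
Change in finish: 21 − 15 = +6 days.

6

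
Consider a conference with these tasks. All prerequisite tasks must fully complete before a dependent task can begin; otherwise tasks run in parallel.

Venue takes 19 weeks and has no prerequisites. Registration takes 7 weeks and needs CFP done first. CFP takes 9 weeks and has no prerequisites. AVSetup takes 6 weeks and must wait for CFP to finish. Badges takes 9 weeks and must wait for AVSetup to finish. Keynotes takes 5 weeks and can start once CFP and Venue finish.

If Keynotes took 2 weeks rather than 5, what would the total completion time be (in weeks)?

24

Actual critical path: Venue→Keynotes = 19+5 = 24 ⇒ 24 weeks.
Keynotes lies on that path, so at 2 weeks the path becomes 21 weeks.
The binding chain switches to CFP→AVSetup→Badges = 9+6+9 = 24; finish 24 weeks.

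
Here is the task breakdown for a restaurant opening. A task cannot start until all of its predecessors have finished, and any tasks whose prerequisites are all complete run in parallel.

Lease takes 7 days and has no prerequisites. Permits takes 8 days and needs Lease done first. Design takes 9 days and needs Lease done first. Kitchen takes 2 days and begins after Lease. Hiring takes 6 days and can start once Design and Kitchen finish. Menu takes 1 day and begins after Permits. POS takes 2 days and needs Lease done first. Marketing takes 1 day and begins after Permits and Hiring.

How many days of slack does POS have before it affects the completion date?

14

The longest chain is Lease→Design→Hiring→Marketing = 7+9+6+1 = 23; overall finish 23 days.
POS finishes as early as 9 and must finish by 23.
So POS can slip 23 − 9 = 14 days.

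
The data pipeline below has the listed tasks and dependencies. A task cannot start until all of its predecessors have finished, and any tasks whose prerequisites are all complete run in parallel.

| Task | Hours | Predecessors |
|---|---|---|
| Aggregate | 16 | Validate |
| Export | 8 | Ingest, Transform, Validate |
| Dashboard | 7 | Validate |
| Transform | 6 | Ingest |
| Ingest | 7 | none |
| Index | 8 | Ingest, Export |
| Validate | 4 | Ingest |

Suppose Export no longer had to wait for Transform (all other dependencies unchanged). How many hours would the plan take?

Original critical path: Ingest→Transform→Export→Index = 7+6+8+8 = 29 ⇒ 29 hours.
Without Transform→Export, Export's earliest start moves from 13 to 11.
New critical path: Ingest→Validate→Aggregate = 7+4+16 = 27 ⇒ 27 hours.

27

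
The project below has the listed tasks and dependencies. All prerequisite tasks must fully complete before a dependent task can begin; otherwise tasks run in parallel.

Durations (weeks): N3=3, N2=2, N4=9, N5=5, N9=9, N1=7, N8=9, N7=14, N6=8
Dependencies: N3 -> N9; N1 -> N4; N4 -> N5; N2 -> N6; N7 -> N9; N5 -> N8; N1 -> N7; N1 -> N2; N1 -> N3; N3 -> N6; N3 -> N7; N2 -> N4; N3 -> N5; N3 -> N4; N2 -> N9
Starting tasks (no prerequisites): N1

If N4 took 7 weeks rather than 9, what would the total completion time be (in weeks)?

33

Critical path before the change: N1→N3→N4→N5→N8 = 7+3+9+5+9 = 33 giving 33 weeks.
N4 is on the critical path; changing it to 7 makes that path 31 weeks.
The binding chain switches to N1→N3→N7→N9 = 7+3+14+9 = 33; finish 33 weeks.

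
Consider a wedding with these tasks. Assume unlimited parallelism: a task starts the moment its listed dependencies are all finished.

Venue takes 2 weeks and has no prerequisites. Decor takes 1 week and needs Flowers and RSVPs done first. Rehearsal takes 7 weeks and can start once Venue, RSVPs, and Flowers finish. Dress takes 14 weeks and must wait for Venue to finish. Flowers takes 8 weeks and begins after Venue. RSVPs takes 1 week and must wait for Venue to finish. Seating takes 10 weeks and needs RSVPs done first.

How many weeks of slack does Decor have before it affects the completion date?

6

Venue→Flowers→Rehearsal = 2+8+7 = 17 sets the makespan at 17 weeks.
The longest chain containing Decor totals 11 weeks.
So Decor can slip 17 − 11 = 6 weeks.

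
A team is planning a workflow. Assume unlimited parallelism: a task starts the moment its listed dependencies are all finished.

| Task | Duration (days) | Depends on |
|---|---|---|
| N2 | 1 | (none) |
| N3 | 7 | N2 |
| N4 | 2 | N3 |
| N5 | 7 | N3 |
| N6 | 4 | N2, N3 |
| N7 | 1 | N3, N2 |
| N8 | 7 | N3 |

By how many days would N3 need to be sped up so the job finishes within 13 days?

2

Current finish: 15 days; target: 13.
N3 is on every critical path, so each day cut from N3 cuts the finish by one (this holds down to a finish of 9).
Need 15 − 13 = 2 days off N3 → N3 becomes 5 days, finish becomes 13.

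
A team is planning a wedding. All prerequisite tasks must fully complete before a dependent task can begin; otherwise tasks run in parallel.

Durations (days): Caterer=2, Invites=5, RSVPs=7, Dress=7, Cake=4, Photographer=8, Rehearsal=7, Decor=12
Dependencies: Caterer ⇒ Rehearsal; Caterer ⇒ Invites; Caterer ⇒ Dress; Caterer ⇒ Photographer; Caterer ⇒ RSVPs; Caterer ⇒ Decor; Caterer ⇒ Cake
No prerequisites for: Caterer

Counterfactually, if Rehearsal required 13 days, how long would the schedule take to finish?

As given, the longest chain is Caterer→Decor = 2+12 = 14, so the finish is 14 days.
Rehearsal has 5 days of float (longest path through it is 9).
New critical path: Caterer→Rehearsal = 2+13 = 15 ⇒ 15 days.

15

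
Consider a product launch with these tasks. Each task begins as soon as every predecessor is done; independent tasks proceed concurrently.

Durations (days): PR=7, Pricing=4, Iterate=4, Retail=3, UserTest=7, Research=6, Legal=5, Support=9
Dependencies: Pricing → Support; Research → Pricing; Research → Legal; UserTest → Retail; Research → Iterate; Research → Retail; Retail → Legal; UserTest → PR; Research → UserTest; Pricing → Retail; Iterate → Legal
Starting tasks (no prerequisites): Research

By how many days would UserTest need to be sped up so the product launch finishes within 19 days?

Current finish: 21 days; target: 19.
UserTest is on every critical path, so each day cut from UserTest cuts the finish by one (this holds down to a finish of 19).
Need 21 − 19 = 2 days off UserTest → UserTest becomes 5 days, finish becomes 19.

2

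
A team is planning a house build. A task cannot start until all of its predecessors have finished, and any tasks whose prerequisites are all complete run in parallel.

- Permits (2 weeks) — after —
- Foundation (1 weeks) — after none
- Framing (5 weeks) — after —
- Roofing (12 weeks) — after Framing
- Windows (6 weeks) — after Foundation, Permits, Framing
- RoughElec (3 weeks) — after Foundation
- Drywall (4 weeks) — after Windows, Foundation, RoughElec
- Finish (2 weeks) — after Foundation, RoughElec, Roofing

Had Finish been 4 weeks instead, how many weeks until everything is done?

21

The binding path is Framing→Roofing→Finish = 5+12+2 = 19; finish at 19 weeks.
Finish lies on that path, so at 4 weeks the path becomes 21 weeks.
That remains the longest chain; total 21 weeks.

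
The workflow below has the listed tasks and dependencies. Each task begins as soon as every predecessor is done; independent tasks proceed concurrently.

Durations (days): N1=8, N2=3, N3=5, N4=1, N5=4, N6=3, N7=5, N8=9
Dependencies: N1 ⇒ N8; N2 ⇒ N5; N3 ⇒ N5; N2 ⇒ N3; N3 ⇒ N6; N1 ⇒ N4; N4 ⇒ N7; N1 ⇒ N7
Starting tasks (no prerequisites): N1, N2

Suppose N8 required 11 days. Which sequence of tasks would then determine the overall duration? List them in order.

N1, N8

Critical path before the change: N1→N8 = 8+9 = 17 giving 17 days.
Since N8 is critical, the +2 change carries straight to that chain (now 19 days).
No other chain overtakes it, so the finish is 19 days.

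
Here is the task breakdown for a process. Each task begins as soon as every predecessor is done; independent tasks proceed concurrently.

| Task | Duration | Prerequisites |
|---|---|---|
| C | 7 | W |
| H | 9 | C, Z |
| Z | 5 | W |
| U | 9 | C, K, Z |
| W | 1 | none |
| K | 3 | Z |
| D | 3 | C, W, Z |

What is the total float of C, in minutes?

1

W→Z→K→U = 1+5+3+9 = 18 sets the makespan at 18 minutes.
Longest path through C: 17 minutes (earliest finish 8, latest finish 9).
Float = 18 − 17 = 1.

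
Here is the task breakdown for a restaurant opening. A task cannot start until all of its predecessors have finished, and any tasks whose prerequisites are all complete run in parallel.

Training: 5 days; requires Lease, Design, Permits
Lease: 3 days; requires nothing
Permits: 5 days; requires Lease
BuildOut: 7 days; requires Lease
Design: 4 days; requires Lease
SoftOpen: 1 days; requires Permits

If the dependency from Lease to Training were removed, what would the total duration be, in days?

Before: longest chain Lease→Permits→Training = 3+5+5 = 13, finish 13.
Dropping Lease→Training doesn't change Training's earliest start (8); another predecessor still binds.
The longest chain is now Lease→Permits→Training = 3+5+5 = 13, so the schedule takes 13 days.

13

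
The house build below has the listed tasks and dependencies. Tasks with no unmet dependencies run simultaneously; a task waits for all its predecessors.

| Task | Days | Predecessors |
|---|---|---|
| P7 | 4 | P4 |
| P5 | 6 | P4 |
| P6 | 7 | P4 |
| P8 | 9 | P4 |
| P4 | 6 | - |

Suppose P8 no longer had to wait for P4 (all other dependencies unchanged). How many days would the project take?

With the dependency in place, P4→P8 = 6+9 = 15 sets the finish at 15 days.
Without P4→P8, P8's earliest start moves from 6 to 0.
The longest chain is now P4→P6 = 6+7 = 13, so the project takes 13 days.

13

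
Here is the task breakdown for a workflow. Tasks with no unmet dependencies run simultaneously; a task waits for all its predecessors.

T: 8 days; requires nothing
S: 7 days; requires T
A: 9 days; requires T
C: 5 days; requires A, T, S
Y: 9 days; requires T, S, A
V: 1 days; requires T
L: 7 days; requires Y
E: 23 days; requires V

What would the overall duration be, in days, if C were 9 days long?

Baseline: T→A→Y→L = 8+9+9+7 = 33 → 33 days.
The longest path through C is only 22 days, so C has float 11.
The critical path is still T→A→Y→L; finish is now 33 days.

33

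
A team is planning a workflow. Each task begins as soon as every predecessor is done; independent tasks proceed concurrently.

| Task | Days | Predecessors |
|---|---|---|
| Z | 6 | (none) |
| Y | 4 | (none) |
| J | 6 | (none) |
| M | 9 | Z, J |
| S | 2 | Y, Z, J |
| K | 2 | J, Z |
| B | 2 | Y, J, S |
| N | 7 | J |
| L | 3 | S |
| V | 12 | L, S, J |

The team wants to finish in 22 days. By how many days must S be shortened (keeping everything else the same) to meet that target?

Current finish: 23 days; target: 22.
S is on every critical path, so each day cut from S cuts the finish by one (this holds down to a finish of 22).
Need 23 − 22 = 1 day off S → S becomes 1 day, finish becomes 22.

1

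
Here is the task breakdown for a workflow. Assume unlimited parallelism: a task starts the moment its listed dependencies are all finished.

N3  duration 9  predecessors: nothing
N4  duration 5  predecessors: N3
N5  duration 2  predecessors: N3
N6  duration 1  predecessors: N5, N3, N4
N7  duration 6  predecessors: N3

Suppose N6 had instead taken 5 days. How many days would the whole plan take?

19

The binding path is N3→N4→N6 = 9+5+1 = 15; finish at 15 days.
N6 lies on that path, so at 5 days the path becomes 19 days.
No other chain overtakes it, so the finish is 19 days.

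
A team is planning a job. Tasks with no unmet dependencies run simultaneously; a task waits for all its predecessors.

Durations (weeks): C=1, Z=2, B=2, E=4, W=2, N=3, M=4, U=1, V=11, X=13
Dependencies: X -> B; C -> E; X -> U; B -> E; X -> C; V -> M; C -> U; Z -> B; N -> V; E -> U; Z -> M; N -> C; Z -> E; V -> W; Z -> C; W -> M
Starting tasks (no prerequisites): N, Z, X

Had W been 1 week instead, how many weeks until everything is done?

20

Baseline: N→V→W→M = 3+11+2+4 = 20 → 20 weeks.
Since W is critical, the -1 change carries straight to that chain (now 19 weeks).
The binding chain switches to X→B→E→U = 13+2+4+1 = 20; finish 20 weeks.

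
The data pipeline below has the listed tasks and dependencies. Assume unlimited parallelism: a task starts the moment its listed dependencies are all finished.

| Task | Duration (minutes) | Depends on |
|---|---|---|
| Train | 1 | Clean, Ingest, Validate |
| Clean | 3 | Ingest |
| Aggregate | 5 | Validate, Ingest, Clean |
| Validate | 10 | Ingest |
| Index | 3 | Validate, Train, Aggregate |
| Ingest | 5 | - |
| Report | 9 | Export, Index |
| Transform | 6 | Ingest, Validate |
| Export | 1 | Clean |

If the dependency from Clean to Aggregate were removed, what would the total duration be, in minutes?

With the dependency in place, Ingest→Validate→Aggregate→Index→Report = 5+10+5+3+9 = 32 sets the finish at 32 minutes.
Dropping Clean→Aggregate doesn't change Aggregate's earliest start (15); another predecessor still binds.
New critical path: Ingest→Validate→Aggregate→Index→Report = 5+10+5+3+9 = 32 ⇒ 32 minutes.

32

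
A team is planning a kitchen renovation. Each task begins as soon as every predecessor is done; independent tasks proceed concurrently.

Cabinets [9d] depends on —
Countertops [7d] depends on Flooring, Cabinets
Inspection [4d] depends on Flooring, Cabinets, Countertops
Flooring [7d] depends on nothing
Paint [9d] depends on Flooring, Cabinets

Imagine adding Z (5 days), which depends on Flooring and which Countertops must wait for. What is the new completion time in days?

Originally the job takes 20 days.
With Z inserted, Countertops now waits for max(Flooring, Cabinets, Z).
New critical path: Flooring→Z→Countertops→Inspection = 7+5+7+4 = 23 ⇒ 23 days.

23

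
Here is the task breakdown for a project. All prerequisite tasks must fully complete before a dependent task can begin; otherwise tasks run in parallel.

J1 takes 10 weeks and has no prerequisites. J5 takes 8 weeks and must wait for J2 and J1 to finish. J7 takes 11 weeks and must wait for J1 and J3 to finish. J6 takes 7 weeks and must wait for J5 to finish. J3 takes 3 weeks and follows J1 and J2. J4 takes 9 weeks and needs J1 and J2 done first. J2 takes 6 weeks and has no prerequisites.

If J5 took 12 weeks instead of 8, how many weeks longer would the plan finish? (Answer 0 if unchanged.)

4

As given, the longest chain is J1→J5→J6 = 10+8+7 = 25, so the finish is 25 weeks.
J5 lies on that path, so at 12 weeks the path becomes 29 weeks.
That remains the longest chain; total 29 weeks.
Change in finish: 29 − 25 = +4 weeks.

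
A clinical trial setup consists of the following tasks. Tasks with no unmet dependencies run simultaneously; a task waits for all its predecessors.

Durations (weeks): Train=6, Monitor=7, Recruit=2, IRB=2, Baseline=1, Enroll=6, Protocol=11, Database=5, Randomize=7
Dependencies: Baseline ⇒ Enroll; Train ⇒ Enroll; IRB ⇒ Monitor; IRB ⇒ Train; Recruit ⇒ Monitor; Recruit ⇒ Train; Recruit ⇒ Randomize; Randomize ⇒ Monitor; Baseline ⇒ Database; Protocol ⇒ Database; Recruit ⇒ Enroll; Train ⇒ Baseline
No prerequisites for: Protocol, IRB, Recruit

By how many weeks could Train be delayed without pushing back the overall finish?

1

Protocol→Database = 11+5 = 16 sets the makespan at 16 weeks.
The longest chain containing Train totals 15 weeks.
So Train can slip 9 − 8 = 1 week.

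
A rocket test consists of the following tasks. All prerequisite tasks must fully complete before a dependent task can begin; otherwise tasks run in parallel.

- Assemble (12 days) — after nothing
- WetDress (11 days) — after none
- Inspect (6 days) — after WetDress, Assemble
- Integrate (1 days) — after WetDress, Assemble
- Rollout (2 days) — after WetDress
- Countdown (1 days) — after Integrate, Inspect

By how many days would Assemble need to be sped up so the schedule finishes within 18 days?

Current finish: 19 days; target: 18.
Assemble is on every critical path, so each day cut from Assemble cuts the finish by one (this holds down to a finish of 18).
Need 19 − 18 = 1 day off Assemble → Assemble becomes 11 days, finish becomes 18.

1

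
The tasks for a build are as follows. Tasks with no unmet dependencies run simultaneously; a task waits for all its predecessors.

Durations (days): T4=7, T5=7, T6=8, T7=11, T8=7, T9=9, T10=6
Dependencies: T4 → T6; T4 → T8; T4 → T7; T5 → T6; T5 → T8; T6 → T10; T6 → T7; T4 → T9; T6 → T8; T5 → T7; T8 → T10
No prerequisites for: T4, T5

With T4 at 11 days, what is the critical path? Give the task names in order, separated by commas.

T4, T6, T8, T10

The binding path is T4→T6→T8→T10 = 7+8+7+6 = 28; finish at 28 days.
T4 is on the critical path; changing it to 11 makes that path 32 days.
No other chain overtakes it, so the finish is 32 days.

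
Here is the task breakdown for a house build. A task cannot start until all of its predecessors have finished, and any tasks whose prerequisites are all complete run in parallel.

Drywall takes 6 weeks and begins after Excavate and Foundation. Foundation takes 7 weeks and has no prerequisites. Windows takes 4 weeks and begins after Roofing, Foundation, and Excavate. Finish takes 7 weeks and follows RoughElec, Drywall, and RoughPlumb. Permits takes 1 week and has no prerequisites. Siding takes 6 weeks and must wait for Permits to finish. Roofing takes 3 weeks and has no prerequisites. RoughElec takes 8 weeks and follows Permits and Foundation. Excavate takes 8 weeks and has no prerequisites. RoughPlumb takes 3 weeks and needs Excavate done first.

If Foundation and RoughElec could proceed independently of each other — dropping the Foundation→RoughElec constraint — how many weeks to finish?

Original critical path: Foundation→RoughElec→Finish = 7+8+7 = 22 ⇒ 22 weeks.
Without Foundation→RoughElec, RoughElec's earliest start moves from 7 to 1.
The longest chain is now Excavate→Drywall→Finish = 8+6+7 = 21, so the project takes 21 weeks.

21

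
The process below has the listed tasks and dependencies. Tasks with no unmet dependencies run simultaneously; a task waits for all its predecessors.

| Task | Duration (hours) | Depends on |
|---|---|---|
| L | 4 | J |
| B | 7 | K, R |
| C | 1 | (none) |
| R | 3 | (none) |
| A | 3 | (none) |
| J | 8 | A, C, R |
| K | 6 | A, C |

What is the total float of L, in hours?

1

Critical path: A→K→B = 3+6+7 = 16, so the finish is 16 hours.
Longest path through L: 15 hours (earliest finish 15, latest finish 16).
So L can slip 16 − 15 = 1 hour.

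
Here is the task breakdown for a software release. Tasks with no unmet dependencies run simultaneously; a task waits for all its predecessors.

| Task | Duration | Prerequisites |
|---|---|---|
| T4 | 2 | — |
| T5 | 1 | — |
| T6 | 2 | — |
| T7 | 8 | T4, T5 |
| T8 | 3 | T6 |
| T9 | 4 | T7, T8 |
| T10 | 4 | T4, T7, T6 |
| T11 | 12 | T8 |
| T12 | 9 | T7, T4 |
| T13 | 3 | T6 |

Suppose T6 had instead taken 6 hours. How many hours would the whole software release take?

21

Baseline: T4→T7→T12 = 2+8+9 = 19 → 19 hours.
The longest path through T6 is only 17 hours, so T6 has float 2.
New critical path: T6→T8→T11 = 6+3+12 = 21 ⇒ 21 hours.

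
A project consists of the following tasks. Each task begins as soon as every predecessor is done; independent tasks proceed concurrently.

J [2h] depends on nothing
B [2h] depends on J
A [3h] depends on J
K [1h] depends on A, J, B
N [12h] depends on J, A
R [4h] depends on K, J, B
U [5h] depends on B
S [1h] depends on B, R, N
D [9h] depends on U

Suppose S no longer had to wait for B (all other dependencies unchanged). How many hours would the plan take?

Before: longest chain J→B→U→D = 2+2+5+9 = 18, finish 18.
Dropping B→S doesn't change S's earliest start (17); another predecessor still binds.
The longest chain is now J→B→U→D = 2+2+5+9 = 18, so the plan takes 18 hours.

18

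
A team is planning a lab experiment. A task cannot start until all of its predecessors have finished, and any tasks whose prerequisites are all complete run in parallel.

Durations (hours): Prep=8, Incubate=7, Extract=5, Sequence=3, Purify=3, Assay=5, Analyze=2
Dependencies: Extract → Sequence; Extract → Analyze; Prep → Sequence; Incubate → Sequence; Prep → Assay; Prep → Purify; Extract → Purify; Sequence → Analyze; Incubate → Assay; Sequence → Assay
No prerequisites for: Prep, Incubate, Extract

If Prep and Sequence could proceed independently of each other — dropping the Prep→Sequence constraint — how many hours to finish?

With the dependency in place, Prep→Sequence→Assay = 8+3+5 = 16 sets the finish at 16 hours.
Without Prep→Sequence, Sequence's earliest start moves from 8 to 7.
After: Incubate→Sequence→Assay = 7+3+5 = 15 → 15 hours.

15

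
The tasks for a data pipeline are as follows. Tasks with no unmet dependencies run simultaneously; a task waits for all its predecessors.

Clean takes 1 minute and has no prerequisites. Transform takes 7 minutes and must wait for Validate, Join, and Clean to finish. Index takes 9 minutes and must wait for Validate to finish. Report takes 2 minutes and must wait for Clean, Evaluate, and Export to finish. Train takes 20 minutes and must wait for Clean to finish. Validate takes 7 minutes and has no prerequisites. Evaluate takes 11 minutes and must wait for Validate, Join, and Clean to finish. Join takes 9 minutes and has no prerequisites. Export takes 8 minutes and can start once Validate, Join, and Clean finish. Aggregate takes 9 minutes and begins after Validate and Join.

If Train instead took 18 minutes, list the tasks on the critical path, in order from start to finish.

The binding path is Join→Evaluate→Report = 9+11+2 = 22; finish at 22 minutes.
The longest path through Train is only 21 minutes, so Train has float 1.
That remains the longest chain; total 22 minutes.

Join, Evaluate, Report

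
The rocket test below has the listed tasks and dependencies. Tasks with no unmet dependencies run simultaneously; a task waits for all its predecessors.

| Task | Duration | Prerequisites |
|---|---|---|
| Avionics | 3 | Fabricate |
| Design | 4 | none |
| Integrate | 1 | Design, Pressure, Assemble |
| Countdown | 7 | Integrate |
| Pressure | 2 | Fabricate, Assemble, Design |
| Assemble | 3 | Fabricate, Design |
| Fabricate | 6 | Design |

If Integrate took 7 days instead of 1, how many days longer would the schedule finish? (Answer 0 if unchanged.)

The binding path is Design→Fabricate→Assemble→Pressure→Integrate→Countdown = 4+6+3+2+1+7 = 23; finish at 23 days.
Integrate is on the critical path; changing it to 7 makes that path 29 days.
The critical path is still Design→Fabricate→Assemble→Pressure→Integrate→Countdown; finish is now 29 days.
Change in finish: 29 − 23 = +6 days.

6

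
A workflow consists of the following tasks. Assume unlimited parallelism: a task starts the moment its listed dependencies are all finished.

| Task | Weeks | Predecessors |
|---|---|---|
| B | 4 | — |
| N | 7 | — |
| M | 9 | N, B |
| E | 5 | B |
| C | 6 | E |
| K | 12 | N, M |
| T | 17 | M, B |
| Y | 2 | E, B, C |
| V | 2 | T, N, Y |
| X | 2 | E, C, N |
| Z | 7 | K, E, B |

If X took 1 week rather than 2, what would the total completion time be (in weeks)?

35

As given, the longest chain is N→M→K→Z = 7+9+12+7 = 35, so the finish is 35 weeks.
X is off the critical path — its longest chain is 17 weeks, giving 18 of slack.
The critical path is still N→M→K→Z; finish is now 35 weeks.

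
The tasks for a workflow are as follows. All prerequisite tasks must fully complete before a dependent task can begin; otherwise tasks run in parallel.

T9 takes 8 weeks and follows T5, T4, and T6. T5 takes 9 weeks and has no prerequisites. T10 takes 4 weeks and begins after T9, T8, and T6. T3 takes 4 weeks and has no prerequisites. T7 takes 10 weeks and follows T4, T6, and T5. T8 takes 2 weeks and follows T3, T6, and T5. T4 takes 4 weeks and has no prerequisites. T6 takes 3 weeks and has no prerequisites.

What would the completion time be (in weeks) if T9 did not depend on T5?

19

Before: longest chain T5→T9→T10 = 9+8+4 = 21, finish 21.
Without T5→T9, T9's earliest start moves from 9 to 4.
New critical path: T5→T7 = 9+10 = 19 ⇒ 19 weeks.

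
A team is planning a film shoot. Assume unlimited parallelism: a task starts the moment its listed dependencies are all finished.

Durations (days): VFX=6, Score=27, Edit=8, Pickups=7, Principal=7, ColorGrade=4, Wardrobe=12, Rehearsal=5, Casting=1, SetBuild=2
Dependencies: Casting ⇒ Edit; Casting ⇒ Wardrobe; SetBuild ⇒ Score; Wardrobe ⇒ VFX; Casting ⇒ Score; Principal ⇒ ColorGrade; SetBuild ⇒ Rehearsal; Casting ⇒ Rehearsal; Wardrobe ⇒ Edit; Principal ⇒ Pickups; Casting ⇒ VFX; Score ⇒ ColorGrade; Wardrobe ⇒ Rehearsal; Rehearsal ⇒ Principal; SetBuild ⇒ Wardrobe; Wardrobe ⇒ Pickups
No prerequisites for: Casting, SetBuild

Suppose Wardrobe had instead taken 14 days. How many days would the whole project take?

The binding path is SetBuild→Wardrobe→Rehearsal→Principal→Pickups = 2+12+5+7+7 = 33; finish at 33 days.
Wardrobe is on the critical path; changing it to 14 makes that path 35 days.
That remains the longest chain; total 35 days.

35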